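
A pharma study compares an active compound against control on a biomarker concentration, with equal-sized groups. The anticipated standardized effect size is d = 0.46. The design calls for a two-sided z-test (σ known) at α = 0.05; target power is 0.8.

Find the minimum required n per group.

n = 75 per group

Set Φ(δ − 1.960) = 0.8; then δ − 1.960 = Φ⁻¹(0.8) = 0.842, giving δ = 2.802.
(For δ > 0 the lower-tail rejection region contributes negligibly to power, so the one-term inversion is standard.)
δ = d·√(n/2) ⇒ n = 2(δ/d)² = 2 × (2.802 / 0.46)² = 74.19.
Round up to the next whole unit.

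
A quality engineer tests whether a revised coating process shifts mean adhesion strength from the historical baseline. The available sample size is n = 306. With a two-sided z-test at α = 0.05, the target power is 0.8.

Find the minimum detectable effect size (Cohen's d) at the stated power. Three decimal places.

d ≈ 0.160

Need Φ(δ − 1.960) = 0.8, so δ = 1.960 + 0.842 = 2.802.
(Lower-tail contribution to power is negligible for δ > 0.)
δ = d·√n ⇒ d = δ/√n = 2.802/√306 = 0.1602.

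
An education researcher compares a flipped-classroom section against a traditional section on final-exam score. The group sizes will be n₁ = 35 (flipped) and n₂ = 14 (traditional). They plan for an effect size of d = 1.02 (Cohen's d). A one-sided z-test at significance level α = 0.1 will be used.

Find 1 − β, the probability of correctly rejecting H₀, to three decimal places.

Noncentrality parameter: λ = d / √(1/n₁ + 1/n₂) = 1.02 / √(1/35 + 1/14) = 3.2255
One-sided α = 0.1 → critical value z_{0.1} = 1.282.
Power = P(Z > 1.282 − λ) = Φ(1.944) = 0.9741.

Power ≈ 0.974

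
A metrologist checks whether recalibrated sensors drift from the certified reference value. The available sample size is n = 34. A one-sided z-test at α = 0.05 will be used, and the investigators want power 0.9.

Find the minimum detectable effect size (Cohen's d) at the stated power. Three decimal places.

d ≈ 0.502

Need Φ(δ − 1.645) = 0.9, so δ = 1.645 + 1.282 = 2.926.
δ = d·√n ⇒ d = δ/√n = 2.926/√34 = 0.5019.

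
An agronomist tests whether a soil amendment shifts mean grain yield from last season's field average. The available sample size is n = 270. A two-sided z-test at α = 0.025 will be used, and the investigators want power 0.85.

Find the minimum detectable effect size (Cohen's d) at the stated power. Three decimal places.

d ≈ 0.199

Need Φ(δ − 2.241) = 0.85, so δ = 2.241 + 1.036 = 3.278.
(The second rejection-region term Φ(−δ − z_{α/2}) is negligible and dropped.)
δ = d·√n ⇒ d = δ/√n = 3.278/√270 = 0.1995.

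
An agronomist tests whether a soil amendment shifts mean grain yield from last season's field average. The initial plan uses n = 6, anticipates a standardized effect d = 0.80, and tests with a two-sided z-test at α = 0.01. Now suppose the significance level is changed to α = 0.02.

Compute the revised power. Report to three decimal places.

δ = d·√n = 0.80 × √6 = 1.9596 (unchanged). New critical value: z_{0.01} = 2.326.
Revised power = Φ(δ − 2.326) + Φ(−δ − 2.326) = Φ(-0.367) + Φ(-4.286) = 0.3569 + 0.0000 = 0.3569.

Power ≈ 0.357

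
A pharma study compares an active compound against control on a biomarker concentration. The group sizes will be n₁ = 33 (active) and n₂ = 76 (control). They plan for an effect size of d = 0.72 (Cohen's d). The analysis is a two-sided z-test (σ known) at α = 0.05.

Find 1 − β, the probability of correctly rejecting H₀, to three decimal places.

Noncentrality parameter: δ = d / √(1/n₁ + 1/n₂) = 0.72 / √(1/33 + 1/76) = 3.4537
Two-sided α = 0.05 → critical value z_{0.025} = 1.960.
Power = Φ(δ − 1.960) + Φ(−δ − 1.960) = Φ(1.494) + Φ(-5.414) = 0.9324 + 0.0000 = 0.9324.

Power ≈ 0.932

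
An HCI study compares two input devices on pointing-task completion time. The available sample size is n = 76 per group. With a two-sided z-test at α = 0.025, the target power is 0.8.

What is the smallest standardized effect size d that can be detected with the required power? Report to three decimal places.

d ≈ 0.500

Need Φ(δ − 2.241) = 0.8, so δ = 2.241 + 0.842 = 3.083.
(Lower-tail contribution to power is negligible for δ > 0.)
δ = d·√(n/2) ⇒ d = δ/√(n/2) = 3.083/√(76/2) = 0.5001.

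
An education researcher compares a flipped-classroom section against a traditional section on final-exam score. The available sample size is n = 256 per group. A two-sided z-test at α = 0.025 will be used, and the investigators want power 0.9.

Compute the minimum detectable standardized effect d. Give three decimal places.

Required noncentrality: δ = z_{0.0125} + z_{0.10} = 2.241 + 1.282 = 3.523.
(The second rejection-region term Φ(−δ − z_{α/2}) is negligible and dropped.)
δ = d·√(n/2) ⇒ d = δ/√(n/2) = 3.523/√(256/2) = 0.3114.

d ≈ 0.311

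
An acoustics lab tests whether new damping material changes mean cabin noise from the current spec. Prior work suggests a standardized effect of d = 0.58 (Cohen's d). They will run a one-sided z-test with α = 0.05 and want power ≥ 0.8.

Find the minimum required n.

n = 19

For power 0.8 need Φ(δ − z_{0.05}) = 0.8, so δ = z_{0.05} + z_{0.20} = 1.645 + 0.842 = 2.486.
δ = d·√n ⇒ n = (δ/d)² = (2.486 / 0.58)² = 18.38.
Round up to the next whole unit.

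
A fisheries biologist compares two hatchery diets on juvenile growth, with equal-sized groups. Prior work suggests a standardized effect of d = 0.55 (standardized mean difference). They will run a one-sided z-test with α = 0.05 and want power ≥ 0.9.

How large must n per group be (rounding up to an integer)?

Set Φ(δ − 1.645) = 0.9; then δ − 1.645 = Φ⁻¹(0.9) = 1.282, giving δ = 2.926.
δ = d·√(n/2) ⇒ n = 2(δ/d)² = 2 × (2.926 / 0.55)² = 56.62.
Round up to the next whole unit.

n = 57 per group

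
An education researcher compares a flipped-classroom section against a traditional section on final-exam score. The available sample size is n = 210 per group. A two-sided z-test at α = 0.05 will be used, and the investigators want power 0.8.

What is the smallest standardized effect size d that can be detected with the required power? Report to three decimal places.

Required noncentrality: δ = z_{0.025} + z_{0.20} = 1.960 + 0.842 = 2.802.
(Lower-tail contribution to power is negligible for δ > 0.)
δ = d·√(n/2) ⇒ d = δ/√(n/2) = 2.802/√(210/2) = 0.2734.

d ≈ 0.273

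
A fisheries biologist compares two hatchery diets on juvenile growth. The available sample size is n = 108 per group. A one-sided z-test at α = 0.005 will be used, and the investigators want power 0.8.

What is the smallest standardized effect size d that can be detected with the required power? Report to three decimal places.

d ≈ 0.465

Required noncentrality: δ = z_{0.005} + z_{0.20} = 2.576 + 0.842 = 3.417.
δ = d·√(n/2) ⇒ d = δ/√(n/2) = 3.417/√(108/2) = 0.4651.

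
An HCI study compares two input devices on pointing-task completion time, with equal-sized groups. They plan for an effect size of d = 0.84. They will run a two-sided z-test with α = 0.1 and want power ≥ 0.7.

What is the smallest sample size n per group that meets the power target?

n = 14 per group

Set Φ(δ − 1.645) = 0.7; then δ − 1.645 = Φ⁻¹(0.7) = 0.524, giving δ = 2.169.
(Ignoring the negligible lower-tail rejection probability gives the usual closed-form inversion.)
δ = d·√(n/2) ⇒ n = 2(δ/d)² = 2 × (2.169 / 0.84)² = 13.34.
Rounding up, n = 14 per group.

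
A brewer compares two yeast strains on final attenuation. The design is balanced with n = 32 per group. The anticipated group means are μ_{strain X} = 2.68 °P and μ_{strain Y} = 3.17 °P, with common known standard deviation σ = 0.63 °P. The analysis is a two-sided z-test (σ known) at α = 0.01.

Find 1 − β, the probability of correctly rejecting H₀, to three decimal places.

Power ≈ 0.704

Standardized effect: d = |μ_{strain X} − μ_{strain Y}| / σ = |2.68 − 3.17| / 0.63 = 0.7778
Noncentrality parameter: δ = d·√(n/2) = 0.7778 × √(32/2) = 3.1111
Critical value for a two-sided test at α = 0.01: z_{α/2} = 2.576.
Power = Φ(δ − 2.576) + Φ(−δ − 2.576) = Φ(0.535) + Φ(-5.687) = 0.7038 + 0.0000 = 0.7038.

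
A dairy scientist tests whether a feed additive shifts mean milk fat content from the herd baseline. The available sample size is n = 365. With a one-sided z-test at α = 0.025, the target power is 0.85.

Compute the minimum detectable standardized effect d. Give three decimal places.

Required noncentrality: δ = z_{0.025} + z_{0.15} = 1.960 + 1.036 = 2.996.
δ = d·√n ⇒ d = δ/√n = 2.996/√365 = 0.1568.

d ≈ 0.157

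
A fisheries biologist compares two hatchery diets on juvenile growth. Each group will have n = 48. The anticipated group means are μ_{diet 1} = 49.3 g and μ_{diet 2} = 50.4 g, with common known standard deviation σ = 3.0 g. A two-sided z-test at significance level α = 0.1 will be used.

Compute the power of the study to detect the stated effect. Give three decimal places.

Standardized effect: d = |μ_{diet 1} − μ_{diet 2}| / σ = |49.3 − 50.4| / 3.0 = 0.3667
Noncentrality parameter: δ = d·√(n/2) = 0.3667 × √(48/2) = 1.7963
Critical value for a two-sided test at α = 0.1: z_{α/2} = 1.645.
Power = Φ(δ − 1.645) + Φ(−δ − 1.645) = Φ(0.151) + Φ(-3.441) = 0.5602 + 0.0003 = 0.5605.

Power ≈ 0.560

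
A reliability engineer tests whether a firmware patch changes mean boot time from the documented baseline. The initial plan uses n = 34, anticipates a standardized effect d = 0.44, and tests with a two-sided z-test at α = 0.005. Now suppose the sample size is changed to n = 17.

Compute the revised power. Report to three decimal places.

Power ≈ 0.160

With n = 17: δ = d·√n = 0.44 × √17 = 1.8142. Critical value z_{0.0025} = 2.807.
Revised power = Φ(δ − 2.807) + Φ(−δ − 2.807) = Φ(-0.993) + Φ(-4.621) = 0.1604 + 0.0000 = 0.1604.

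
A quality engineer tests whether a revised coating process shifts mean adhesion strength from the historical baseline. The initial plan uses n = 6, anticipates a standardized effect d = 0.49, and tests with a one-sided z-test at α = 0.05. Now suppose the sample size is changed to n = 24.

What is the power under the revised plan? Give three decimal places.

With n = 24: δ = d·√n = 0.49 × √24 = 2.4005. Critical value z_{0.05} = 1.645.
Revised power = P(Z > 1.645 − δ) = Φ(0.756) = 0.7751.

Power ≈ 0.775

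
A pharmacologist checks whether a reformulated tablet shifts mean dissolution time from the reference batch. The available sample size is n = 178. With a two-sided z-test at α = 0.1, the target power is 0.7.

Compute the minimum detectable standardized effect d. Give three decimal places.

d ≈ 0.163

Required noncentrality: δ = z_{0.05} + z_{0.30} = 1.645 + 0.524 = 2.169.
(The second rejection-region term Φ(−δ − z_{α/2}) is negligible and dropped.)
δ = d·√n ⇒ d = δ/√n = 2.169/√178 = 0.1626.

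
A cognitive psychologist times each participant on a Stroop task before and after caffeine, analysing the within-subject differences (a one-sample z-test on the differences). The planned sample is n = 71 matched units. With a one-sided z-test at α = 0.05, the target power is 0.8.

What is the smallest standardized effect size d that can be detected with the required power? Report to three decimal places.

Required noncentrality: δ = z_{0.05} + z_{0.20} = 1.645 + 0.842 = 2.486.
δ = d·√n ⇒ d = δ/√n = 2.486/√71 = 0.2951.

d ≈ 0.295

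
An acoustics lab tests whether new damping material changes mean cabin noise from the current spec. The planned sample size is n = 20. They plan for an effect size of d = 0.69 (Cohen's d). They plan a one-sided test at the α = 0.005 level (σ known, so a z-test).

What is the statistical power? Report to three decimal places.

Noncentrality parameter: δ = d·√n = 0.69 × √20 = 3.0858
One-sided α = 0.005 → critical value z_{0.005} = 2.576.
Power = Φ(δ − 2.576) = Φ(0.510) = 0.6950.

Power ≈ 0.695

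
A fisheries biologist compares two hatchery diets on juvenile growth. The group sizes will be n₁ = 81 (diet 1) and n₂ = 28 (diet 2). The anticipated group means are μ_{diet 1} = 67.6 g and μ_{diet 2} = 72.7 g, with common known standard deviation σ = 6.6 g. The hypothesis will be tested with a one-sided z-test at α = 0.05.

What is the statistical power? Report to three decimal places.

Power ≈ 0.970

Standardized effect: d = |μ_{diet 1} − μ_{diet 2}| / σ = |67.6 − 72.7| / 6.6 = 0.7727
Noncentrality parameter: δ = d / √(1/n₁ + 1/n₂) = 0.7727 / √(1/81 + 1/28) = 3.5248
One-sided α = 0.05 → critical value z_{0.05} = 1.645.
Power = P(Z > 1.645 − δ) = Φ(1.880) = 0.9699.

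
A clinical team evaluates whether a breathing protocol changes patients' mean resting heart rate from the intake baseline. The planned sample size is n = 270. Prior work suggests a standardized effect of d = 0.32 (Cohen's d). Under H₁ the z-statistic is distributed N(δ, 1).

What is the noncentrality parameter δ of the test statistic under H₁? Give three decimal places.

δ ≈ 5.258

The noncentrality parameter scales effect size by the design's sample-size factor: δ = d·√n = 0.32 × √270 = 5.2581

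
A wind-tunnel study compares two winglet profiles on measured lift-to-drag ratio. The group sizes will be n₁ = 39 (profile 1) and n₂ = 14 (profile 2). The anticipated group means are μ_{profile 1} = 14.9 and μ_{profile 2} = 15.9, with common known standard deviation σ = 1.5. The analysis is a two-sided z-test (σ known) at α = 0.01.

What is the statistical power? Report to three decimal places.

Power ≈ 0.331

Standardized effect: d = |μ_{profile 1} − μ_{profile 2}| / σ = |14.9 − 15.9| / 1.5 = 0.6667
Noncentrality parameter: δ = d / √(1/n₁ + 1/n₂) = 0.6667 / √(1/39 + 1/14) = 2.1398
Two-sided α = 0.01 → critical value z_{0.005} = 2.576.
Power = Φ(δ − 2.576) + Φ(−δ − 2.576) = Φ(-0.436) + Φ(-4.716) = 0.3314 + 0.0000 = 0.3314.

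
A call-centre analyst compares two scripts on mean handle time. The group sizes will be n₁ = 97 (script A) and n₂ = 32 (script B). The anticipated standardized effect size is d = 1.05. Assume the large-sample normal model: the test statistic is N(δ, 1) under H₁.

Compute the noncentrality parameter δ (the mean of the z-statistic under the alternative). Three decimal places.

δ = d / √(1/n₁ + 1/n₂) = 1.05 / √(1/97 + 1/32) = 5.1506

δ ≈ 5.151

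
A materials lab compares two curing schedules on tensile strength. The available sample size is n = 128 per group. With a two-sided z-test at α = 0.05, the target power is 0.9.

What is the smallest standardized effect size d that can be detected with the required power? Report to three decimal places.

Need Φ(δ − 1.960) = 0.9, so δ = 1.960 + 1.282 = 3.242.
(The second rejection-region term Φ(−δ − z_{α/2}) is negligible and dropped.)
δ = d·√(n/2) ⇒ d = δ/√(n/2) = 3.242/√(128/2) = 0.4052.

d ≈ 0.405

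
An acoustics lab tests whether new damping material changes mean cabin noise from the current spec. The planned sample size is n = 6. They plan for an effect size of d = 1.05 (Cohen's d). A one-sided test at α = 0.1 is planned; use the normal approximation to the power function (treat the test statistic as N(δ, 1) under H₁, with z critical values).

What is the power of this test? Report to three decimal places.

Power ≈ 0.902

Noncentrality parameter: δ = d·√n = 1.05 × √6 = 2.5720
Critical value for a one-sided test at α = 0.1: z_α = 1.282.
Power = P(Z > 1.282 − δ) = Φ(1.290) = 0.9015.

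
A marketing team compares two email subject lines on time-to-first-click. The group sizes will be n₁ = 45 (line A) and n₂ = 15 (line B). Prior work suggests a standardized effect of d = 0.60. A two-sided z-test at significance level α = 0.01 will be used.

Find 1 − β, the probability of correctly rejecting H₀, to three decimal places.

Noncentrality parameter: δ = d / √(1/n₁ + 1/n₂) = 0.60 / √(1/45 + 1/15) = 2.0125
Critical value for a two-sided test at α = 0.01: z_{α/2} = 2.576.
Power = Φ(δ − 2.576) + Φ(−δ − 2.576) = Φ(-0.563) + Φ(-4.588) = 0.2866 + 0.0000 = 0.2866.

Power ≈ 0.287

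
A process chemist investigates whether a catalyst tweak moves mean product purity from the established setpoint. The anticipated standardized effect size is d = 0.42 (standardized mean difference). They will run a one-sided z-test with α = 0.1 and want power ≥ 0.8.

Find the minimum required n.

n = 26

Set Φ(δ − 1.282) = 0.8; then δ − 1.282 = Φ⁻¹(0.8) = 0.842, giving δ = 2.123.
δ = d·√n ⇒ n = (δ/d)² = (2.123 / 0.42)² = 25.55.
Rounding up, n = 26.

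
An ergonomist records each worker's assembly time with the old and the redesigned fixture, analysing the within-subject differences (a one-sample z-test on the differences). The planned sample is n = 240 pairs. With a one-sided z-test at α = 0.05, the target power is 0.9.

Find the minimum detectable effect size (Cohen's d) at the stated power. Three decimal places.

Required noncentrality: δ = z_{0.05} + z_{0.10} = 1.645 + 1.282 = 2.926.
δ = d·√n ⇒ d = δ/√n = 2.926/√240 = 0.1889.

d ≈ 0.189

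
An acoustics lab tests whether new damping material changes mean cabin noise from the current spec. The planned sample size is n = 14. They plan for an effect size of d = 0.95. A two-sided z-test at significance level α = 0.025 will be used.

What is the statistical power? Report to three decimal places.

Power ≈ 0.905

Noncentrality parameter: δ = d·√n = 0.95 × √14 = 3.5546
Two-sided α = 0.025 → critical value z_{0.0125} = 2.241.
Power = Φ(δ − 2.241) + Φ(−δ − 2.241) = Φ(1.313) + Φ(-5.796) = 0.9054 + 0.0000 = 0.9054.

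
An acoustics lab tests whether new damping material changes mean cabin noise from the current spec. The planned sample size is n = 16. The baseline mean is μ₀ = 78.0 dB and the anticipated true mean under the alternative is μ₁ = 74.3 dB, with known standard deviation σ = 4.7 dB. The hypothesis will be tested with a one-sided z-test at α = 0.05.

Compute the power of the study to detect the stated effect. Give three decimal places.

Standardized effect: d = |μ₁ − μ₀| / σ = |74.3 − 78.0| / 4.7 = 0.7872
Noncentrality parameter: δ = d·√n = 0.7872 × √16 = 3.1489
Critical value for a one-sided test at α = 0.05: z_α = 1.645.
Power = Φ(δ − 1.645) = Φ(1.504) = 0.9337.

Power ≈ 0.934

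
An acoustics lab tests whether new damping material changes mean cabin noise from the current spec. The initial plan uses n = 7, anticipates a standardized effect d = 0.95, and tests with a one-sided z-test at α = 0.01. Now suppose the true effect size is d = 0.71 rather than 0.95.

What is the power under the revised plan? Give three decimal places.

With d = 0.71: δ = d·√n = 0.71 × √7 = 1.8785. Critical value z_{0.01} = 2.326.
Revised power = Φ(δ − 2.326) = Φ(-0.448) = 0.3271.

Power ≈ 0.327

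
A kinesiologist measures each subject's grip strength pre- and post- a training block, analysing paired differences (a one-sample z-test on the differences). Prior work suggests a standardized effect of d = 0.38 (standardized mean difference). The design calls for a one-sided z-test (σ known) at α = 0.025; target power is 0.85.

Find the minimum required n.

n = 63

Set Φ(δ − 1.960) = 0.85; then δ − 1.960 = Φ⁻¹(0.85) = 1.036, giving δ = 2.996.
δ = d·√n ⇒ n = (δ/d)² = (2.996 / 0.38)² = 62.18.
Round up to the next whole unit.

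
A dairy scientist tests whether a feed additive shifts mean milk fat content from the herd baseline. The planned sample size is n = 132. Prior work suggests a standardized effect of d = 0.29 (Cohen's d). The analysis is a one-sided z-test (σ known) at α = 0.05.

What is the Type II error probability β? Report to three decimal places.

β ≈ 0.046

Noncentrality parameter: δ = d·√n = 0.29 × √132 = 3.3318
Critical value for a one-sided test at α = 0.05: z_α = 1.645.
Power = P(Z > 1.645 − δ) = Φ(1.687) = 0.9542.
Type II error: β = 1 − power = 1 − 0.9542 = 0.0458.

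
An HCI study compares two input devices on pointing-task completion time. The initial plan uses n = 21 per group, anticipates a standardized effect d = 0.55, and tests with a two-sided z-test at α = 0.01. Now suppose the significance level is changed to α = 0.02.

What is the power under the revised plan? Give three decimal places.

δ = d·√(n/2) = 0.55 × √(21/2) = 1.7822 (unchanged). New critical value: z_{0.01} = 2.326.
Revised power = Φ(δ − 2.326) + Φ(−δ − 2.326) = Φ(-0.544) + Φ(-4.109) = 0.2932 + 0.0000 = 0.2932.

Power ≈ 0.293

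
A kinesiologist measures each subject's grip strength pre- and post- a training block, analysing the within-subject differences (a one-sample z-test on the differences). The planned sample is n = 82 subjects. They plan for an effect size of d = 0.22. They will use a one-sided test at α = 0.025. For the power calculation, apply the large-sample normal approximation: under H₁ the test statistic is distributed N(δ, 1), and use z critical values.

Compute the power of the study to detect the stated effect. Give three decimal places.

Noncentrality parameter: δ = d·√n = 0.22 × √82 = 1.9922
One-sided α = 0.025 → critical value z_{0.025} = 1.960.
Power = P(Z > 1.960 − δ) = Φ(0.032) = 0.5129.

Power ≈ 0.513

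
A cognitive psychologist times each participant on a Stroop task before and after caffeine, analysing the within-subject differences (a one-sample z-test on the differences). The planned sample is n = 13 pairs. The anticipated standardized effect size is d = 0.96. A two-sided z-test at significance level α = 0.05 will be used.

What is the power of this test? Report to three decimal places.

Power ≈ 0.933

Noncentrality parameter: δ = d·√n = 0.96 × √13 = 3.4613
Critical value for a two-sided test at α = 0.05: z_{α/2} = 1.960.
Power = Φ(δ − 1.960) + Φ(−δ − 1.960) = Φ(1.501) + Φ(-5.421) = 0.9334 + 0.0000 = 0.9334.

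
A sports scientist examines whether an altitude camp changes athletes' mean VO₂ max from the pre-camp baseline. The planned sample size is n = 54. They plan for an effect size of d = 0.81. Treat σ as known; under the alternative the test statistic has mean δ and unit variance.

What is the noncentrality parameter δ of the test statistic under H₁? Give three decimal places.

The noncentrality parameter scales effect size by the design's sample-size factor: δ = d·√n = 0.81 × √54 = 5.9523

δ ≈ 5.952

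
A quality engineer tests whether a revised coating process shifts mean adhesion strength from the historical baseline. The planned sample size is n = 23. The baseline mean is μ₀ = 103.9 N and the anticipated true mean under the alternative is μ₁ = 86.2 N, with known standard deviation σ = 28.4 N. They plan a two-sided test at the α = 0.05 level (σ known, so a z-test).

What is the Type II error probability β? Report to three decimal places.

β ≈ 0.152

Standardized effect: d = |μ₁ − μ₀| / σ = |86.2 − 103.9| / 28.4 = 0.6232
Noncentrality parameter: δ = d·√n = 0.6232 × √23 = 2.9890
Critical value for a two-sided test at α = 0.05: z_{α/2} = 1.960.
Power = Φ(δ − 1.960) + Φ(−δ − 1.960) = Φ(1.029) + Φ(-4.949) = 0.8483 + 0.0000 = 0.8483.
Type II error: β = 1 − power = 1 − 0.8483 = 0.1517.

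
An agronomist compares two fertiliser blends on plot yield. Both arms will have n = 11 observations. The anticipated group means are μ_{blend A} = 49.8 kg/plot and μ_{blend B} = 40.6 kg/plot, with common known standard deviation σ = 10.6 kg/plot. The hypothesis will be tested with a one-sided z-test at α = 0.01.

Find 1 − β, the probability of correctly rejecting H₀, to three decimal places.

Power ≈ 0.386

Standardized effect: d = |μ_{blend A} − μ_{blend B}| / σ = |49.8 − 40.6| / 10.6 = 0.8679
Noncentrality parameter: δ = d·√(n/2) = 0.8679 × √(11/2) = 2.0355
One-sided α = 0.01 → critical value z_{0.01} = 2.326.
Power = Φ(δ − 2.326) = Φ(-0.291) = 0.3856.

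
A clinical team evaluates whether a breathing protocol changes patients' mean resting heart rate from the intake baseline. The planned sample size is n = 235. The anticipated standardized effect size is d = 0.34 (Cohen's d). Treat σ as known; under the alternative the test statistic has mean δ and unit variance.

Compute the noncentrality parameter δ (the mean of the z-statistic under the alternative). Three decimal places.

δ ≈ 5.212

The noncentrality parameter scales effect size by the design's sample-size factor: δ = d·√n = 0.34 × √235 = 5.2121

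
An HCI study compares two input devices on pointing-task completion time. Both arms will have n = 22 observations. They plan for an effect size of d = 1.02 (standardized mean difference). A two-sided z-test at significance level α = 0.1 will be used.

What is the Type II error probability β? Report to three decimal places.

Noncentrality parameter: δ = d·√(n/2) = 1.02 × √(22/2) = 3.3830
Critical value for a two-sided test at α = 0.1: z_{α/2} = 1.645.
Power = Φ(δ − 1.645) + Φ(−δ − 1.645) = Φ(1.738) + Φ(-5.028) = 0.9589 + 0.0000 = 0.9589.
Type II error: β = 1 − power = 1 − 0.9589 = 0.0411.

β ≈ 0.041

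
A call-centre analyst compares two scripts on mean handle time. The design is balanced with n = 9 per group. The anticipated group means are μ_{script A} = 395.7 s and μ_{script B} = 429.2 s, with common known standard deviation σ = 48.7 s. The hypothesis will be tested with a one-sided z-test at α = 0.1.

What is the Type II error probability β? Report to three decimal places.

Standardized effect: d = |μ_{script A} − μ_{script B}| / σ = |395.7 − 429.2| / 48.7 = 0.6879
Noncentrality parameter: δ = d·√(n/2) = 0.6879 × √(9/2) = 1.4592
Critical value for a one-sided test at α = 0.1: z_α = 1.282.
Power = P(Z > 1.282 − δ) = Φ(0.178) = 0.5705.
Type II error: β = 1 − power = 1 − 0.5705 = 0.4295.

β ≈ 0.429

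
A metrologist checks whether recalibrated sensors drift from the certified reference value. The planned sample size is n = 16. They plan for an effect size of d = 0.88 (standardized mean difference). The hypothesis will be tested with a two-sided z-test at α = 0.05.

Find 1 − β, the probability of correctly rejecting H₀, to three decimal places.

Noncentrality parameter: δ = d·√n = 0.88 × √16 = 3.5200
Two-sided α = 0.05 → critical value z_{0.025} = 1.960.
Power = Φ(δ − 1.960) + Φ(−δ − 1.960) = Φ(1.560) + Φ(-5.480) = 0.9406 + 0.0000 = 0.9406.

Power ≈ 0.941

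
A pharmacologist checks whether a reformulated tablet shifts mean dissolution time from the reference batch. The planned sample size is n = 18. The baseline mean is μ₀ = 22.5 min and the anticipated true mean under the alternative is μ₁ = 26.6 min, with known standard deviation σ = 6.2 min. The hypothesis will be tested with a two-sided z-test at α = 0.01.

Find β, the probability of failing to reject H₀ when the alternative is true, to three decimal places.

Standardized effect: d = |μ₁ − μ₀| / σ = |26.6 − 22.5| / 6.2 = 0.6613
Noncentrality parameter: δ = d·√n = 0.6613 × √18 = 2.8056
Two-sided α = 0.01 → critical value z_{0.005} = 2.576.
Power = Φ(δ − 2.576) + Φ(−δ − 2.576) = Φ(0.230) + Φ(-5.381) = 0.5909 + 0.0000 = 0.5909.
Type II error: β = 1 − power = 1 − 0.5909 = 0.4091.

β ≈ 0.409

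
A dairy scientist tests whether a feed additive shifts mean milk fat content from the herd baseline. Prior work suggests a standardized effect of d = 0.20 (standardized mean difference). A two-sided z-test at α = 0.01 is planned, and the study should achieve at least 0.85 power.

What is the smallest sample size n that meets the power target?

For power 0.85 need Φ(δ − z_{0.005}) = 0.85, so δ = z_{0.005} + z_{0.15} = 2.576 + 1.036 = 3.612.
(For δ > 0 the lower-tail rejection region contributes negligibly to power, so the one-term inversion is standard.)
δ = d·√n ⇒ n = (δ/d)² = (3.612 / 0.20)² = 326.21.
Rounding up, n = 327.

n = 327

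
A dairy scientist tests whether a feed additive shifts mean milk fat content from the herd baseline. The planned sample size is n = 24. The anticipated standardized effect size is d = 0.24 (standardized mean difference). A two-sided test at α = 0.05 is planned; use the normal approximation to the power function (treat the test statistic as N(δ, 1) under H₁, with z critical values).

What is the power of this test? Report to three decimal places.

Power ≈ 0.217

Noncentrality parameter: δ = d·√n = 0.24 × √24 = 1.1758
Critical value for a two-sided test at α = 0.05: z_{α/2} = 1.960.
Power = Φ(δ − 1.960) + Φ(−δ − 1.960) = Φ(-0.784) + Φ(-3.136) = 0.2165 + 0.0009 = 0.2173.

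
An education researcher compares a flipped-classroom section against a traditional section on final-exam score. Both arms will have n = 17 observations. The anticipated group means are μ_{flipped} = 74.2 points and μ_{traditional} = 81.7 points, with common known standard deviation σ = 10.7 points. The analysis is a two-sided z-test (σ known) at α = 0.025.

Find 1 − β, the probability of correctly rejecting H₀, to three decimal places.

Standardized effect: d = |μ_{flipped} − μ_{traditional}| / σ = |74.2 − 81.7| / 10.7 = 0.7009
Noncentrality parameter: δ = d·√(n/2) = 0.7009 × √(17/2) = 2.0436
Two-sided α = 0.025 → critical value z_{0.0125} = 2.241.
Power = Φ(δ − 2.241) + Φ(−δ − 2.241) = Φ(-0.198) + Φ(-4.285) = 0.4216 + 0.0000 = 0.4216.

Power ≈ 0.422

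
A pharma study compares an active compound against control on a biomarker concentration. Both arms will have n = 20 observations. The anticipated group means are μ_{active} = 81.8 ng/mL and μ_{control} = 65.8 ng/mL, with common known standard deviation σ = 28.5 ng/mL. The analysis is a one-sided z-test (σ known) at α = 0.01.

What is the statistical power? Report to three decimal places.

Power ≈ 0.291

Standardized effect: d = |μ_{active} − μ_{control}| / σ = |81.8 − 65.8| / 28.5 = 0.5614
Noncentrality parameter: δ = d·√(n/2) = 0.5614 × √(20/2) = 1.7753
One-sided α = 0.01 → critical value z_{0.01} = 2.326.
Power = Φ(δ − 2.326) = Φ(-0.551) = 0.2908.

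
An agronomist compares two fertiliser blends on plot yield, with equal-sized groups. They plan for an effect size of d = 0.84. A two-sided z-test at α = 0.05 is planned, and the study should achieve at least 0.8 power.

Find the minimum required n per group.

For power 0.8 need Φ(δ − z_{0.025}) = 0.8, so δ = z_{0.025} + z_{0.20} = 1.960 + 0.842 = 2.802.
(The Φ(−δ − z_{α/2}) term is vanishingly small for δ > 0 and is dropped in the standard sample-size formula.)
δ = d·√(n/2) ⇒ n = 2(δ/d)² = 2 × (2.802 / 0.84)² = 22.25.
Round up to the next whole unit.

n = 23 per group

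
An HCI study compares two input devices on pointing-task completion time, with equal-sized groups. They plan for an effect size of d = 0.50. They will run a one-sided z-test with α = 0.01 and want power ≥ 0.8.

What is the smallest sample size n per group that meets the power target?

n = 81 per group

Set Φ(δ − 2.326) = 0.8; then δ − 2.326 = Φ⁻¹(0.8) = 0.842, giving δ = 3.168.
δ = d·√(n/2) ⇒ n = 2(δ/d)² = 2 × (3.168 / 0.50)² = 80.29.
Rounding up, n = 81 per group.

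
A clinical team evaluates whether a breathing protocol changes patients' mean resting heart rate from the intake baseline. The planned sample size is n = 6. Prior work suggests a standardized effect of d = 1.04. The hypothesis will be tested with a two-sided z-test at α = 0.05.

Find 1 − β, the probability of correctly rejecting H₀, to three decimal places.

Power ≈ 0.722

Noncentrality parameter: δ = d·√n = 1.04 × √6 = 2.5475
Two-sided α = 0.05 → critical value z_{0.025} = 1.960.
Power = Φ(δ − 1.960) + Φ(−δ − 1.960) = Φ(0.588) + Φ(-4.507) = 0.7216 + 0.0000 = 0.7216.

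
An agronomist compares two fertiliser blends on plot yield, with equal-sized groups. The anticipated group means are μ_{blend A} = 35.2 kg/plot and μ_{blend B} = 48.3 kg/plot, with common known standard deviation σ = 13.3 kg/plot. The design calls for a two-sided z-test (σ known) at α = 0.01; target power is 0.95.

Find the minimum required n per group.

n = 37 per group

Standardized effect: d = |μ_{blend A} − μ_{blend B}| / σ = |35.2 − 48.3| / 13.3 = 0.9850
For power 0.95 need Φ(δ − z_{0.005}) = 0.95, so δ = z_{0.005} + z_{0.05} = 2.576 + 1.645 = 4.221.
(The Φ(−δ − z_{α/2}) term is vanishingly small for δ > 0 and is dropped in the standard sample-size formula.)
δ = d·√(n/2) ⇒ n = 2(δ/d)² = 2 × (4.221 / 0.9850)² = 36.72.
Round up to the next whole unit.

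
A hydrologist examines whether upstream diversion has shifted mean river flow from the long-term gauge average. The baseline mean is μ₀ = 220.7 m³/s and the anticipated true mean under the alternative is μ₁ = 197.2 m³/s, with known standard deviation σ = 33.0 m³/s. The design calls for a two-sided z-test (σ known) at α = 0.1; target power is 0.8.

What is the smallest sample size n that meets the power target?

n = 13

Standardized effect: d = |μ₁ − μ₀| / σ = |197.2 − 220.7| / 33.0 = 0.7121
Set Φ(δ − 1.645) = 0.8; then δ − 1.645 = Φ⁻¹(0.8) = 0.842, giving δ = 2.486.
(The Φ(−δ − z_{α/2}) term is vanishingly small for δ > 0 and is dropped in the standard sample-size formula.)
δ = d·√n ⇒ n = (δ/d)² = (2.486 / 0.7121)² = 12.19.
Round up to the next whole unit.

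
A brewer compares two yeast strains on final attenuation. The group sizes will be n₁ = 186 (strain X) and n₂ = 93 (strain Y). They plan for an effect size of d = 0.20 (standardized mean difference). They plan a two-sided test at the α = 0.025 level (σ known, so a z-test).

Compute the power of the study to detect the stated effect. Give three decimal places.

Noncentrality parameter: δ = d / √(1/n₁ + 1/n₂) = 0.20 / √(1/186 + 1/93) = 1.5748
Two-sided α = 0.025 → critical value z_{0.0125} = 2.241.
Power = Φ(δ − 2.241) + Φ(−δ − 2.241) = Φ(-0.667) + Φ(-3.816) = 0.2525 + 0.0001 = 0.2526.

Power ≈ 0.253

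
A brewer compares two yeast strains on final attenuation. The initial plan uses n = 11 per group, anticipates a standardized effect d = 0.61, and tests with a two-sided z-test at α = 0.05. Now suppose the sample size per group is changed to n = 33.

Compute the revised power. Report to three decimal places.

Power ≈ 0.698

With n = 33 per group: δ = d·√(n/2) = 0.61 × √(33/2) = 2.4778. Critical value z_{0.025} = 1.960.
Revised power = Φ(δ − 1.960) + Φ(−δ − 1.960) = Φ(0.518) + Φ(-4.438) = 0.6977 + 0.0000 = 0.6977.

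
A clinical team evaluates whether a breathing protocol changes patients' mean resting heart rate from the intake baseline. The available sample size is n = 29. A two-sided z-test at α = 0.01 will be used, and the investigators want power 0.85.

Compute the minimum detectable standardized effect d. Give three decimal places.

d ≈ 0.671

Need Φ(δ − 2.576) = 0.85, so δ = 2.576 + 1.036 = 3.612.
(The second rejection-region term Φ(−δ − z_{α/2}) is negligible and dropped.)
δ = d·√n ⇒ d = δ/√n = 3.612/√29 = 0.6708.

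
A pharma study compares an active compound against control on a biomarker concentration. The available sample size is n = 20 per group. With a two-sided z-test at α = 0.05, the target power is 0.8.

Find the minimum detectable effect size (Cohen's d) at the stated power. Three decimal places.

Required noncentrality: δ = z_{0.025} + z_{0.20} = 1.960 + 0.842 = 2.802.
(Lower-tail contribution to power is negligible for δ > 0.)
δ = d·√(n/2) ⇒ d = δ/√(n/2) = 2.802/√(20/2) = 0.8859.

d ≈ 0.886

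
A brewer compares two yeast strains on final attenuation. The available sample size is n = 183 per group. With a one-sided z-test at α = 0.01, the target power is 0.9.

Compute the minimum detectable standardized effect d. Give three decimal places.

d ≈ 0.377

Required noncentrality: δ = z_{0.01} + z_{0.10} = 2.326 + 1.282 = 3.608.
δ = d·√(n/2) ⇒ d = δ/√(n/2) = 3.608/√(183/2) = 0.3772.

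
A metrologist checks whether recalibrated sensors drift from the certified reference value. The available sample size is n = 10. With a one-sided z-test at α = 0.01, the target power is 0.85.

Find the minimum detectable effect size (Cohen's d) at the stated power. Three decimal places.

d ≈ 1.063

Required noncentrality: δ = z_{0.01} + z_{0.15} = 2.326 + 1.036 = 3.363.
δ = d·√n ⇒ d = δ/√n = 3.363/√10 = 1.0634.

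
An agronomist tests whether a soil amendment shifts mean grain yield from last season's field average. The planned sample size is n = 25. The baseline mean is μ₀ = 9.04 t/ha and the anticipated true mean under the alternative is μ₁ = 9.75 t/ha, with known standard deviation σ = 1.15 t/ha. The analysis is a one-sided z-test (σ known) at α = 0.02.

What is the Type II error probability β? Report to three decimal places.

β ≈ 0.151

Standardized effect: d = |μ₁ − μ₀| / σ = |9.75 − 9.04| / 1.15 = 0.6174
Noncentrality parameter: δ = d·√n = 0.6174 × √25 = 3.0870
Critical value for a one-sided test at α = 0.02: z_α = 2.054.
Power = Φ(δ − 2.054) = Φ(1.033) = 0.8492.
Type II error: β = 1 − power = 1 − 0.8492 = 0.1508.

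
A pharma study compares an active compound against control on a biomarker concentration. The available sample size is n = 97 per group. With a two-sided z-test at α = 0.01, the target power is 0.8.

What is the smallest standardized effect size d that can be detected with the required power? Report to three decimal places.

Required noncentrality: δ = z_{0.005} + z_{0.20} = 2.576 + 0.842 = 3.417.
(The second rejection-region term Φ(−δ − z_{α/2}) is negligible and dropped.)
δ = d·√(n/2) ⇒ d = δ/√(n/2) = 3.417/√(97/2) = 0.4907.

d ≈ 0.491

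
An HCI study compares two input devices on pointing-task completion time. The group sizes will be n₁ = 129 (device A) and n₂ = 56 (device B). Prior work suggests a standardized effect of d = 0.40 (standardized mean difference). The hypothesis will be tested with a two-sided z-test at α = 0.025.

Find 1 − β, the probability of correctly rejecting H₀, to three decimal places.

Noncentrality parameter: δ = d / √(1/n₁ + 1/n₂) = 0.40 / √(1/129 + 1/56) = 2.4996
Two-sided α = 0.025 → critical value z_{0.0125} = 2.241.
Power = Φ(δ − 2.241) + Φ(−δ − 2.241) = Φ(0.258) + Φ(-4.741) = 0.6019 + 0.0000 = 0.6019.

Power ≈ 0.602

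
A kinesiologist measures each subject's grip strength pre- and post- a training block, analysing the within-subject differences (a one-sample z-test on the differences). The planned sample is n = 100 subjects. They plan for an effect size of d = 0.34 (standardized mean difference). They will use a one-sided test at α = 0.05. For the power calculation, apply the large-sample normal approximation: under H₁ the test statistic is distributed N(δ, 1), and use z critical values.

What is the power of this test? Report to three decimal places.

Noncentrality parameter: δ = d·√n = 0.34 × √100 = 3.4000
One-sided α = 0.05 → critical value z_{0.05} = 1.645.
Power = Φ(δ − 1.645) = Φ(1.755) = 0.9604.

Power ≈ 0.960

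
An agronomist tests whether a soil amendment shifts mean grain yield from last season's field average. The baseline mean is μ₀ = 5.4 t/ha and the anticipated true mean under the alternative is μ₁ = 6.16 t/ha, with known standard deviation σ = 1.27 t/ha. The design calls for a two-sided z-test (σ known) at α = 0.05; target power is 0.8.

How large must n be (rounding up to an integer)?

n = 22

Standardized effect: d = |μ₁ − μ₀| / σ = |6.16 − 5.4| / 1.27 = 0.5984
Set Φ(δ − 1.960) = 0.8; then δ − 1.960 = Φ⁻¹(0.8) = 0.842, giving δ = 2.802.
(The Φ(−δ − z_{α/2}) term is vanishingly small for δ > 0 and is dropped in the standard sample-size formula.)
δ = d·√n ⇒ n = (δ/d)² = (2.802 / 0.5984)² = 21.92.
Rounding up, n = 22.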